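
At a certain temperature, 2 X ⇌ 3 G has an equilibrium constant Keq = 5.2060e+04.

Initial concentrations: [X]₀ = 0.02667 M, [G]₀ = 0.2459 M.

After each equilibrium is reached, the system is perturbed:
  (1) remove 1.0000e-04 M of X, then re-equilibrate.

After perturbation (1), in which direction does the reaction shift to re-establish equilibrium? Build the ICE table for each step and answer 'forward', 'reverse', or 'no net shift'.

Direction: reverse

Q₀ = 20.9 vs Keq = 5.2060e+04 ⇒ Q<K, forward
Step 1:
                    X           G
  init        0.02667      0.2459
  Δ            -0.026     0.03901
  eq       6.6650e-04      0.2849
  solve Keq expr → x = 0.013; check Q = 5.2060e+04
Then remove 1.0000e-04 M of X.
Step 2:
                    X           G
  init     5.6650e-04      0.2849
  Δ        9.9476e-05 -1.4921e-04
  eq       6.6597e-04      0.2848
  solve Keq expr → x = -4.9738e-05; check Q = 5.2060e+04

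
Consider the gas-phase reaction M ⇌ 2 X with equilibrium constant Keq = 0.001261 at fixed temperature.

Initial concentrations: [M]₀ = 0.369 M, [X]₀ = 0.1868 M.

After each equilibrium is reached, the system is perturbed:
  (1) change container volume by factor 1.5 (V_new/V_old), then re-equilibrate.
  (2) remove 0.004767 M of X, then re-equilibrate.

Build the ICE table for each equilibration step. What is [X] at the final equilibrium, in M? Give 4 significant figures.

[X]_eq = 0.01933 M

Q₀ = 0.09456 vs Keq = 0.001261 ⇒ Q>K, reverse
Step 1:
                   M          X
  I            0.369     0.1868
  C          0.08148     -0.163
  E           0.4505    0.02383
  solve Keq expr → x = -0.08148; check Q = 0.001261
Then change container volume by factor 1.5 (V_new/V_old).
Step 2:
                   M          X
  I           0.3003    0.01589
  C        -0.001757   0.003514
  E           0.2986     0.0194
  solve Keq expr → x = 0.001757; check Q = 0.001261
Then remove 0.004767 M of X.
Step 3:
                   M          X
  I           0.2986    0.01464
  C        -0.002345   0.004691
  E           0.2962    0.01933
  solve Keq expr → x = 0.002345; check Q = 0.001261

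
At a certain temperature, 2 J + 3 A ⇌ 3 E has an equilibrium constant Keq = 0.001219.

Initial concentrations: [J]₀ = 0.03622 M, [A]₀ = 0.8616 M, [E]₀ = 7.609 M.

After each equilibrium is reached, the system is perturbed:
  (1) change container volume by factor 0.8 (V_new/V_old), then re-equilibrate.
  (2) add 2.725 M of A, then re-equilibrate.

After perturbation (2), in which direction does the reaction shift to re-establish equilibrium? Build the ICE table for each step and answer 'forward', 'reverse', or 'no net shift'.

Q₀ = 5.2501e+05 vs Keq = 0.001219 ⇒ Q>K, reverse
Step 1:
                  J         A         E
  Initial   0.03622    0.8616     7.609
  Change      3.887     5.831    -5.831
  Equil       3.923     6.692     1.778
  solve Keq expr → x = -1.944; check Q = 0.001219
Then change container volume by factor 0.8 (V_new/V_old).
Step 2:
                  J         A         E
  Initial     4.904     8.365     2.223
  Change    -0.1547    -0.232     0.232
  Equil        4.75     8.133     2.455
  solve Keq expr → x = 0.07733; check Q = 0.001219
Then add 2.725 M of A.
Step 3:
                  J         A         E
  Initial      4.75     10.86     2.455
  Change    -0.3432   -0.5148    0.5148
  Equil       4.406     10.34      2.97
  solve Keq expr → x = 0.1716; check Q = 0.001219

Direction: forward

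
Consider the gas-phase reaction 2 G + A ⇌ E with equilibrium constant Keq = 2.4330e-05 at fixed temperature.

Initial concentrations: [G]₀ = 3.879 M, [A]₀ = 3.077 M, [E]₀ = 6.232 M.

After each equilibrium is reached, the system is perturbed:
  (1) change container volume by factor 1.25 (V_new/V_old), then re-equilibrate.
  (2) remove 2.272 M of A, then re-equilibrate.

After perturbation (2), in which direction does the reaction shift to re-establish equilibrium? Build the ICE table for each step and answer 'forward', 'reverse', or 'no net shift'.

Q₀ = 0.1346 vs Keq = 2.4330e-05 ⇒ Q>K, reverse
Step 1:
                  G         A         E
  I           3.879     3.077     6.232
  C           12.35     6.173    -6.173
  E           16.22      9.25   0.05924
  solve Keq expr → x = -6.173; check Q = 2.4330e-05
Then change container volume by factor 1.25 (V_new/V_old).
Step 2:
                  G         A         E
  I           12.98       7.4   0.04739
  C         0.03367   0.01683  -0.01683
  E           13.01     7.417   0.03056
  solve Keq expr → x = -0.01683; check Q = 2.4330e-05
Then remove 2.272 M of A.
Step 3:
                  G         A         E
  I           13.01     5.145   0.03056
  C         0.01852  0.009262 -0.009262
  E           13.03     5.154    0.0213
  solve Keq expr → x = -0.009262; check Q = 2.4330e-05

Direction: reverse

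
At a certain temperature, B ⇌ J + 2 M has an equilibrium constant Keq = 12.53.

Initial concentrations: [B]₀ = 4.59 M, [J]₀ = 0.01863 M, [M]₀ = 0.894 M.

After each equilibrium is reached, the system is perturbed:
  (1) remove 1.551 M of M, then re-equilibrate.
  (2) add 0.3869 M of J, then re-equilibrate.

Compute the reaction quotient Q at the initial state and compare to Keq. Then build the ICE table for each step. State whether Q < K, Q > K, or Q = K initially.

Q₀ = 0.003244 vs Keq = 12.53 ⇒ Q<K, forward
Step 1:
                   B          J          M
  init          4.59    0.01863      0.894
  Δ           -1.773      1.773      3.545
  eq           2.817      1.791      4.439
  solve Keq expr → x = 1.773; check Q = 12.53
Then remove 1.551 M of M.
Step 2:
                   B          J          M
  init         2.817      1.791      2.888
  Δ          -0.4082     0.4082     0.8164
  eq           2.409      2.199      3.705
  solve Keq expr → x = 0.4082; check Q = 12.53
Then add 0.3869 M of J.
Step 3:
                   B          J          M
  init         2.409      2.586      3.705
  Δ            0.085     -0.085      -0.17
  eq           2.494      2.501      3.535
  solve Keq expr → x = -0.085; check Q = 12.53

Q₀ = 0.003244; Q < K (proceeds forward)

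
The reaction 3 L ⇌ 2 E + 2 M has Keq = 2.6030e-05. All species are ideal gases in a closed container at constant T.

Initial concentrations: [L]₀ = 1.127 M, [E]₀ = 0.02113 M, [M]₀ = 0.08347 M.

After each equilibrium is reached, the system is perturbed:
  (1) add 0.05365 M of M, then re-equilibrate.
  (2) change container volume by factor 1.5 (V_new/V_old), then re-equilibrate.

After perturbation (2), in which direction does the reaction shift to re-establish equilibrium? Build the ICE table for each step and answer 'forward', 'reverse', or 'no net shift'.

Q₀ = 2.1731e-06 vs Keq = 2.6030e-05 ⇒ Q<K, forward
Step 1:
                  L         E         M
  I           1.127   0.02113   0.08347
  C        -0.04449   0.02966   0.02966
  E           1.083   0.05079    0.1131
  solve Keq expr → x = 0.01483; check Q = 2.6030e-05
Then add 0.05365 M of M.
Step 2:
                  L         E         M
  I           1.083   0.05079    0.1668
  C         0.01884  -0.01256  -0.01256
  E           1.101   0.03824    0.1542
  solve Keq expr → x = -0.006278; check Q = 2.6030e-05
Then change container volume by factor 1.5 (V_new/V_old).
Step 3:
                  L         E         M
  I          0.7342   0.02549    0.1028
  C       -0.006211   0.00414   0.00414
  E           0.728   0.02963     0.107
  solve Keq expr → x = 0.00207; check Q = 2.6030e-05

Direction: forward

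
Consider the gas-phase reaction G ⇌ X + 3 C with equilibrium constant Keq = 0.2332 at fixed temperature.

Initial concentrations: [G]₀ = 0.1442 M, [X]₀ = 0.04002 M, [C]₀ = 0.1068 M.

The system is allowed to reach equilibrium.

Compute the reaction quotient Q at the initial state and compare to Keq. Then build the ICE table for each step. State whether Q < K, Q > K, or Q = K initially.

Q₀ = 3.3808e-04 vs Keq = 0.2332 ⇒ Q<K, forward
Step 1:
                    G           X           C
  init         0.1442     0.04002      0.1068
  Δ           -0.1017      0.1017      0.3051
  eq          0.04249      0.1417      0.4119
  solve Keq expr → x = 0.1017; check Q = 0.2332

Q₀ = 3.3808e-04; Q < K (proceeds forward)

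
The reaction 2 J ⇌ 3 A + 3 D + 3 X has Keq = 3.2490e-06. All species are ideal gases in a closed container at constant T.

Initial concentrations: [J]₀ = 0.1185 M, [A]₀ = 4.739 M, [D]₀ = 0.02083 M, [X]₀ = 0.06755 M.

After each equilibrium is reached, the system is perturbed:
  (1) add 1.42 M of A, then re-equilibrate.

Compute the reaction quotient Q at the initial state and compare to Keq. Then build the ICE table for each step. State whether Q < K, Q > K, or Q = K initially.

Q₀ = 2.1114e-05 vs Keq = 3.2490e-06 ⇒ Q>K, reverse
Step 1:
                  J         A         D         X
  Initial    0.1185     4.739   0.02083   0.06755
  Change   0.005212 -0.007818 -0.007818 -0.007818
  Equil      0.1237     4.731   0.01301   0.05973
  solve Keq expr → x = -0.002606; check Q = 3.2490e-06
Then add 1.42 M of A.
Step 2:
                  J         A         D         X
  Initial    0.1237     6.151   0.01301   0.05973
  Change    0.00165 -0.002474 -0.002474 -0.002474
  Equil      0.1254     6.149   0.01054   0.05726
  solve Keq expr → x = -8.2482e-04; check Q = 3.2490e-06

Q₀ = 2.1114e-05; Q > K (proceeds reverse)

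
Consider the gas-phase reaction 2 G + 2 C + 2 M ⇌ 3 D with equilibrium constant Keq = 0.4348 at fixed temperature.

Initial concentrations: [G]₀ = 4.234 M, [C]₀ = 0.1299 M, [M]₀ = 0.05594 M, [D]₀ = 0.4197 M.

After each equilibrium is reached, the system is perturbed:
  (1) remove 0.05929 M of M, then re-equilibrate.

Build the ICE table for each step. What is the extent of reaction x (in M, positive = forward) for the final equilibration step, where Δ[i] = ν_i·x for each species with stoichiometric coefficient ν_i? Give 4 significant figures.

x = -0.009561 M

Q₀ = 78.1 vs Keq = 0.4348 ⇒ Q>K, reverse
Step 1:
                   G          C          M          D
  I            4.234     0.1299    0.05594     0.4197
  C           0.1162     0.1162     0.1162    -0.1743
  E             4.35     0.2461     0.1722     0.2454
  solve Keq expr → x = -0.05811; check Q = 0.4348
Then remove 0.05929 M of M.
Step 2:
                   G          C          M          D
  I             4.35     0.2461     0.1129     0.2454
  C          0.01912    0.01912    0.01912   -0.02868
  E            4.369     0.2652      0.132     0.2167
  solve Keq expr → x = -0.009561; check Q = 0.4348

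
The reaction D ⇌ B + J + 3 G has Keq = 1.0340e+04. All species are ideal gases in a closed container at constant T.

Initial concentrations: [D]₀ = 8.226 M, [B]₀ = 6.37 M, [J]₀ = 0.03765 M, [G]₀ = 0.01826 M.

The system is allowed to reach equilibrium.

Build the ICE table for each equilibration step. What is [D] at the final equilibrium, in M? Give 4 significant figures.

[D]_eq = 4.597 M

Q₀ = 1.7751e-07 vs Keq = 1.0340e+04 ⇒ Q<K, forward
Step 1:
                  D         B         J         G
  Initial     8.226      6.37   0.03765   0.01826
  Change     -3.629     3.629     3.629     10.89
  Equil       4.597     9.999     3.666      10.9
  solve Keq expr → x = 3.629; check Q = 1.0340e+04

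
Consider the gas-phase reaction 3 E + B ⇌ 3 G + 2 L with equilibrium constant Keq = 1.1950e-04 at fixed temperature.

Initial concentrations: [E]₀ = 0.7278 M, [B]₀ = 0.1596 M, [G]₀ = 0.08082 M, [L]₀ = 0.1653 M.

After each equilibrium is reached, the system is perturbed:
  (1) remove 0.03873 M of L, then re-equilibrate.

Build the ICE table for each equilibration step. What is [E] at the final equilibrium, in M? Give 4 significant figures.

[E]_eq = 0.7304 M

Q₀ = 2.3444e-04 vs Keq = 1.1950e-04 ⇒ Q>K, reverse
Step 1:
                  E         B         G         L
  Initial    0.7278    0.1596   0.08082    0.1653
  Change    0.01232  0.004107  -0.01232 -0.008214
  Equil      0.7401    0.1637    0.0685    0.1571
  solve Keq expr → x = -0.004107; check Q = 1.1950e-04
Then remove 0.03873 M of L.
Step 2:
                  E         B         G         L
  Initial    0.7401    0.1637    0.0685    0.1184
  Change  -0.009754 -0.003251  0.009754  0.006502
  Equil      0.7304    0.1605   0.07825    0.1249
  solve Keq expr → x = 0.003251; check Q = 1.1950e-04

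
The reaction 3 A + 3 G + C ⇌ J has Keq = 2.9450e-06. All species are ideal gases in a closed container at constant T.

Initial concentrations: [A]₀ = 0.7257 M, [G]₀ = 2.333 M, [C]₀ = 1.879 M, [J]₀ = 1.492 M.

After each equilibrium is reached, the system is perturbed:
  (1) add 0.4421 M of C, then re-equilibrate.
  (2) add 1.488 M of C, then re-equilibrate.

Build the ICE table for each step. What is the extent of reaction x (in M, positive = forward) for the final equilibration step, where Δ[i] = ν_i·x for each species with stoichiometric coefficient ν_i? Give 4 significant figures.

x = 0.04481 M

Q₀ = 0.1636 vs Keq = 2.9450e-06 ⇒ Q>K, reverse
Step 1:
                    A           G           C           J
  I            0.7257       2.333       1.879       1.492
  C             3.846       3.846       1.282      -1.282
  E             4.572       6.179       3.161      0.2099
  solve Keq expr → x = -1.282; check Q = 2.9450e-06
Then add 0.4421 M of C.
Step 2:
                    A           G           C           J
  I             4.572       6.179       3.603      0.2099
  C          -0.04724    -0.04724    -0.01575     0.01575
  E             4.525       6.132       3.587      0.2257
  solve Keq expr → x = 0.01575; check Q = 2.9450e-06
Then add 1.488 M of C.
Step 3:
                    A           G           C           J
  I             4.525       6.132       5.075      0.2257
  C           -0.1344     -0.1344    -0.04481     0.04481
  E              4.39       5.998       5.031      0.2705
  solve Keq expr → x = 0.04481; check Q = 2.9450e-06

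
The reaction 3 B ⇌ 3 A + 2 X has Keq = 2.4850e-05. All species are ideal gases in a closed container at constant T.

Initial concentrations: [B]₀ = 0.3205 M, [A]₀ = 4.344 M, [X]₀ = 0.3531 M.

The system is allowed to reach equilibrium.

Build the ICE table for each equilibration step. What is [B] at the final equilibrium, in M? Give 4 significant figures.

[B]_eq = 0.8494 M

Q₀ = 310.4 vs Keq = 2.4850e-05 ⇒ Q>K, reverse
Step 1:
                   B          A          X
  Initial     0.3205      4.344     0.3531
  Change      0.5289    -0.5289    -0.3526
  Equil       0.8494      3.815 5.2365e-04
  solve Keq expr → x = -0.1763; check Q = 2.4850e-05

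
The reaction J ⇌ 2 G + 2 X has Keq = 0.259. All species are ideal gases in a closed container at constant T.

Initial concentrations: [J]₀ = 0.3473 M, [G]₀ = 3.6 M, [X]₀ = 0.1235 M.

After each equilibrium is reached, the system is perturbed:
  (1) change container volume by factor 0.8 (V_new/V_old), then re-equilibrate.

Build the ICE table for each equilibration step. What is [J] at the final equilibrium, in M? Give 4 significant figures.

Q₀ = 0.5692 vs Keq = 0.259 ⇒ Q>K, reverse
Step 1:
                   J          G          X
  I           0.3473        3.6     0.1235
  C          0.01855    -0.0371    -0.0371
  E           0.3659      3.563     0.0864
  solve Keq expr → x = -0.01855; check Q = 0.259
Then change container volume by factor 0.8 (V_new/V_old).
Step 2:
                   J          G          X
  I           0.4573      4.454      0.108
  C           0.0145   -0.02899   -0.02899
  E           0.4718      4.425    0.07901
  solve Keq expr → x = -0.0145; check Q = 0.259

[J]_eq = 0.4718 M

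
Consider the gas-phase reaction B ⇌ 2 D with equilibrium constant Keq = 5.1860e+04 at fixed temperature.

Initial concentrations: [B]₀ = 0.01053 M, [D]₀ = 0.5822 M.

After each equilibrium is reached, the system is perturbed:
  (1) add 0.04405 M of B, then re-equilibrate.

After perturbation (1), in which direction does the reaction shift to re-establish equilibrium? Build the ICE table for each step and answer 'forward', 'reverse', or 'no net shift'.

Direction: forward

Q₀ = 32.19 vs Keq = 5.1860e+04 ⇒ Q<K, forward
Step 1:
                   B          D
  Initial    0.01053     0.5822
  Change    -0.01052    0.02105
  Equil   7.0171e-06     0.6032
  solve Keq expr → x = 0.01052; check Q = 5.1860e+04
Then add 0.04405 M of B.
Step 2:
                   B          D
  Initial    0.04406     0.6032
  Change    -0.04405     0.0881
  Equil   9.2162e-06     0.6913
  solve Keq expr → x = 0.04405; check Q = 5.1860e+04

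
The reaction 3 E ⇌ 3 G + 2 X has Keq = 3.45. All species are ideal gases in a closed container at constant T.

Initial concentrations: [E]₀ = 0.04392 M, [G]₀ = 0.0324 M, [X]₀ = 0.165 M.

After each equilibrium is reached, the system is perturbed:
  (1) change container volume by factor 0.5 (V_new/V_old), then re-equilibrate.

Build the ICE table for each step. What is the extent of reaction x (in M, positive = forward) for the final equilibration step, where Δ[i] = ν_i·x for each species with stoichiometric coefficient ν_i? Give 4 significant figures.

Q₀ = 0.01093 vs Keq = 3.45 ⇒ Q<K, forward
Step 1:
                   E          G          X
  init       0.04392     0.0324      0.165
  Δ         -0.03041    0.03041    0.02027
  eq         0.01351    0.06281     0.1853
  solve Keq expr → x = 0.01014; check Q = 3.45
Then change container volume by factor 0.5 (V_new/V_old).
Step 2:
                   E          G          X
  init       0.02702     0.1256     0.3705
  Δ          0.01143   -0.01143  -0.007621
  eq         0.03845     0.1142     0.3629
  solve Keq expr → x = -0.003811; check Q = 3.45

x = -0.003811 M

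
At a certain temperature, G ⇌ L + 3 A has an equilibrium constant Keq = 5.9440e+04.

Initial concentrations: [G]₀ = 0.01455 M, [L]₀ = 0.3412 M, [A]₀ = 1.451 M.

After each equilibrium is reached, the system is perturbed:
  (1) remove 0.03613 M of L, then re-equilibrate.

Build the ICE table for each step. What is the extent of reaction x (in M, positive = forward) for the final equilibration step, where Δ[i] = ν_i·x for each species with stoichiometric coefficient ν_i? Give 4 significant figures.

x = 2.0290e-06 M

Q₀ = 71.64 vs Keq = 5.9440e+04 ⇒ Q<K, forward
Step 1:
                  G         L         A
  I         0.01455    0.3412     1.451
  C        -0.01453   0.01453   0.04359
  E       1.9981e-05    0.3557     1.495
  solve Keq expr → x = 0.01453; check Q = 5.9440e+04
Then remove 0.03613 M of L.
Step 2:
                  G         L         A
  I       1.9981e-05    0.3196     1.495
  C       -2.0290e-06 2.0290e-06 6.0870e-06
  E       1.7952e-05    0.3196     1.495
  solve Keq expr → x = 2.0290e-06; check Q = 5.9440e+04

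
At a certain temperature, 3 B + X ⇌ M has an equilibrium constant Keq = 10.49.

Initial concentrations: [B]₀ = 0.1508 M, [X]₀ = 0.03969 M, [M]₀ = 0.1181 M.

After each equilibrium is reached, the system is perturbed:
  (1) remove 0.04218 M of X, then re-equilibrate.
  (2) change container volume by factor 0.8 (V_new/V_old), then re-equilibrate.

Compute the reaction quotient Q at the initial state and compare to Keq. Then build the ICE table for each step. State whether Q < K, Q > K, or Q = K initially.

Q₀ = 867.7; Q > K (proceeds reverse)

Q₀ = 867.7 vs Keq = 10.49 ⇒ Q>K, reverse
Step 1:
                    B           X           M
  Initial      0.1508     0.03969      0.1181
  Change       0.2036     0.06787    -0.06787
  Equil        0.3544      0.1076     0.05023
  solve Keq expr → x = -0.06787; check Q = 10.49
Then remove 0.04218 M of X.
Step 2:
                    B           X           M
  Initial      0.3544     0.06538     0.05023
  Change      0.02461    0.008202   -0.008202
  Equil         0.379     0.07358     0.04203
  solve Keq expr → x = -0.008202; check Q = 10.49
Then change container volume by factor 0.8 (V_new/V_old).
Step 3:
                    B           X           M
  Initial      0.4738     0.09198     0.05253
  Change     -0.04136    -0.01379     0.01379
  Equil        0.4324     0.07819     0.06632
  solve Keq expr → x = 0.01379; check Q = 10.49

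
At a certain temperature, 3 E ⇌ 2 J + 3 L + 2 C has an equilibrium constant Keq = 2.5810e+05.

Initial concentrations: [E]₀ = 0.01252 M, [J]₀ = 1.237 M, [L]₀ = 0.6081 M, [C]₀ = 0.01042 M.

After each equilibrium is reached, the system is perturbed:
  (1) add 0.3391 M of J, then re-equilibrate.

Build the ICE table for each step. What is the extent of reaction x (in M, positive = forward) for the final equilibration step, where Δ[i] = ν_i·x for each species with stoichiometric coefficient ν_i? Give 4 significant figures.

Q₀ = 19.04 vs Keq = 2.5810e+05 ⇒ Q<K, forward
Step 1:
                   E          J          L          C
  I          0.01252      1.237     0.6081    0.01042
  C         -0.01174   0.007826    0.01174   0.007826
  E       7.8079e-04      1.245     0.6198    0.01825
  solve Keq expr → x = 0.003913; check Q = 2.5810e+05
Then add 0.3391 M of J.
Step 2:
                   E          J          L          C
  I       7.8079e-04      1.584     0.6198    0.01825
  C       1.3283e-04 -8.8556e-05 -1.3283e-04 -8.8556e-05
  E       9.1363e-04      1.584     0.6197    0.01816
  solve Keq expr → x = -4.4278e-05; check Q = 2.5810e+05

x = -4.4278e-05 M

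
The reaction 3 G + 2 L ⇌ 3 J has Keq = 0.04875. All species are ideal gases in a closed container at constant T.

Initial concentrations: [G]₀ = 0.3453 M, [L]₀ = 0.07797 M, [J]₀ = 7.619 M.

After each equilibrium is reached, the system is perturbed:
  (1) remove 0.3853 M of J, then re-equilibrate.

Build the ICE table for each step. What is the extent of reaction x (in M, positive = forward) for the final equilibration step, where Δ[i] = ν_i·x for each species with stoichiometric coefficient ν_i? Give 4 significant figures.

x = 0.05717 M

Q₀ = 1.7671e+06 vs Keq = 0.04875 ⇒ Q>K, reverse
Step 1:
                   G          L          J
  I           0.3453    0.07797      7.619
  C            4.226      2.818     -4.226
  E            4.572      2.896      3.393
  solve Keq expr → x = -1.409; check Q = 0.04875
Then remove 0.3853 M of J.
Step 2:
                   G          L          J
  I            4.572      2.896      3.007
  C          -0.1715    -0.1143     0.1715
  E              4.4      2.781      3.179
  solve Keq expr → x = 0.05717; check Q = 0.04875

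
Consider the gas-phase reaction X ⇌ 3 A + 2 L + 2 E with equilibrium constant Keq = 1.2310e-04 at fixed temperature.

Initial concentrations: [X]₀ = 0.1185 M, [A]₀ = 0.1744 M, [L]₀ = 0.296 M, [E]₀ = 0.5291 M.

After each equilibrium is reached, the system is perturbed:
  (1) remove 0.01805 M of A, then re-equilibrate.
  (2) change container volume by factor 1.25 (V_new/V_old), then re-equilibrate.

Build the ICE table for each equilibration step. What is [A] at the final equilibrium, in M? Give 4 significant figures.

Q₀ = 0.001098 vs Keq = 1.2310e-04 ⇒ Q>K, reverse
Step 1:
                    X           A           L           E
  I            0.1185      0.1744       0.296      0.5291
  C           0.02283    -0.06849    -0.04566    -0.04566
  E            0.1413      0.1059      0.2503      0.4834
  solve Keq expr → x = -0.02283; check Q = 1.2310e-04
Then remove 0.01805 M of A.
Step 2:
                    X           A           L           E
  I            0.1413     0.08786      0.2503      0.4834
  C         -0.004432      0.0133    0.008864    0.008864
  E            0.1369      0.1012      0.2592      0.4923
  solve Keq expr → x = 0.004432; check Q = 1.2310e-04
Then change container volume by factor 1.25 (V_new/V_old).
Step 3:
                    X           A           L           E
  I            0.1095     0.08092      0.2074      0.3938
  C          -0.01012     0.03035     0.02023     0.02023
  E            0.0994      0.1113      0.2276      0.4141
  solve Keq expr → x = 0.01012; check Q = 1.2310e-04

[A]_eq = 0.1113 M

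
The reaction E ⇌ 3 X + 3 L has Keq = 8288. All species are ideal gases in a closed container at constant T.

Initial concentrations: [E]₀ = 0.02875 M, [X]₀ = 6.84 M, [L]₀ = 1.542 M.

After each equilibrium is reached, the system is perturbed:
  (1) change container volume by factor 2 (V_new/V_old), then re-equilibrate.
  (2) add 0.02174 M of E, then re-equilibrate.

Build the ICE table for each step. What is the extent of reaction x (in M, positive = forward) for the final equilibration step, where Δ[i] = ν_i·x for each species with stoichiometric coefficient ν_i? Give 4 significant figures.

x = 0.0209 M

Q₀ = 4.0812e+04 vs Keq = 8288 ⇒ Q>K, reverse
Step 1:
                    E           X           L
  I           0.02875        6.84       1.542
  C           0.06076     -0.1823     -0.1823
  E           0.08951       6.658        1.36
  solve Keq expr → x = -0.06076; check Q = 8288
Then change container volume by factor 2 (V_new/V_old).
Step 2:
                    E           X           L
  I           0.04476       3.329      0.6799
  C          -0.04215      0.1264      0.1264
  E          0.002609       3.455      0.8063
  solve Keq expr → x = 0.04215; check Q = 8288
Then add 0.02174 M of E.
Step 3:
                    E           X           L
  I           0.02435       3.455      0.8063
  C           -0.0209      0.0627      0.0627
  E          0.003447       3.518       0.869
  solve Keq expr → x = 0.0209; check Q = 8288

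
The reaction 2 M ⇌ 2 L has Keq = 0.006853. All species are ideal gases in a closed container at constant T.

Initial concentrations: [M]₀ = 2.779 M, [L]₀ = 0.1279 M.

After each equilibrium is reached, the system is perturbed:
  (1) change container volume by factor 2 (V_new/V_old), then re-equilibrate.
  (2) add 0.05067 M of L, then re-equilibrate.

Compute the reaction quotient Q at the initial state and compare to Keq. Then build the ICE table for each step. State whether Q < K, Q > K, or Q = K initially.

Q₀ = 0.002118; Q < K (proceeds forward)

Q₀ = 0.002118 vs Keq = 0.006853 ⇒ Q<K, forward
Step 1:
                    M           L
  I             2.779      0.1279
  C          -0.09434     0.09434
  E             2.685      0.2222
  solve Keq expr → x = 0.04717; check Q = 0.006853
Then change container volume by factor 2 (V_new/V_old).
Step 2:
                    M           L
  I             1.342      0.1111
  C                 0           0
  E             1.342      0.1111
  solve Keq expr → x = 0; check Q = 0.006853
Then add 0.05067 M of L.
Step 3:
                    M           L
  I             1.342      0.1618
  C            0.0468     -0.0468
  E             1.389       0.115
  solve Keq expr → x = -0.0234; check Q = 0.006853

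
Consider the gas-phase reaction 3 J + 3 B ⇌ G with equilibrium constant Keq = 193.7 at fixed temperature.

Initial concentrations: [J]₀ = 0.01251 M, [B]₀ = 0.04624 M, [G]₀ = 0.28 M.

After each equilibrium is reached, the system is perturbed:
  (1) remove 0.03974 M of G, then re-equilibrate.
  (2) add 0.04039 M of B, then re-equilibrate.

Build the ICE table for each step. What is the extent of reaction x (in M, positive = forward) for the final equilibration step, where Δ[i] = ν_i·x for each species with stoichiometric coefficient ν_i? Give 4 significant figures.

x = 0.005525 M

Q₀ = 1.4465e+09 vs Keq = 193.7 ⇒ Q>K, reverse
Step 1:
                    J           B           G
  init        0.01251     0.04624        0.28
  Δ            0.2849      0.2849    -0.09497
  eq           0.2974      0.3311       0.185
  solve Keq expr → x = -0.09497; check Q = 193.7
Then remove 0.03974 M of G.
Step 2:
                    J           B           G
  init         0.2974      0.3311      0.1453
  Δ          -0.01111    -0.01111    0.003704
  eq           0.2863        0.32       0.149
  solve Keq expr → x = 0.003704; check Q = 193.7
Then add 0.04039 M of B.
Step 3:
                    J           B           G
  init         0.2863      0.3604       0.149
  Δ          -0.01658    -0.01658    0.005525
  eq           0.2697      0.3438      0.1545
  solve Keq expr → x = 0.005525; check Q = 193.7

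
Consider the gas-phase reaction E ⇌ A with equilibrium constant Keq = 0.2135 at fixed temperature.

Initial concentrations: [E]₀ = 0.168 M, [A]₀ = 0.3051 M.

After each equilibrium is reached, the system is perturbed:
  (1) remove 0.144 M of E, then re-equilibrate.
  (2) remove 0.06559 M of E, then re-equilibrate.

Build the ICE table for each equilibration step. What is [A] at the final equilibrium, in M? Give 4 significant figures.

Q₀ = 1.816 vs Keq = 0.2135 ⇒ Q>K, reverse
Step 1:
                    E           A
  init          0.168      0.3051
  Δ            0.2219     -0.2219
  eq           0.3899     0.08324
  solve Keq expr → x = -0.2219; check Q = 0.2135
Then remove 0.144 M of E.
Step 2:
                    E           A
  init         0.2459     0.08324
  Δ           0.02533    -0.02533
  eq           0.2712      0.0579
  solve Keq expr → x = -0.02533; check Q = 0.2135
Then remove 0.06559 M of E.
Step 3:
                    E           A
  init         0.2056      0.0579
  Δ           0.01154    -0.01154
  eq           0.2171     0.04636
  solve Keq expr → x = -0.01154; check Q = 0.2135

[A]_eq = 0.04636 M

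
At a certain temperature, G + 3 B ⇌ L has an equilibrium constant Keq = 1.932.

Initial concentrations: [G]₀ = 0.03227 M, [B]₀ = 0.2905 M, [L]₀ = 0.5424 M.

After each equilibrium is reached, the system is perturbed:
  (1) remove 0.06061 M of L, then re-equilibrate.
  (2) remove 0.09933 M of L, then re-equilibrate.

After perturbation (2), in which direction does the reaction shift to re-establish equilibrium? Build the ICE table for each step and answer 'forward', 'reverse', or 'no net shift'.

Q₀ = 685.6 vs Keq = 1.932 ⇒ Q>K, reverse
Step 1:
                  G         B         L
  init      0.03227    0.2905    0.5424
  Δ          0.2045    0.6135   -0.2045
  eq         0.2368     0.904    0.3379
  solve Keq expr → x = -0.2045; check Q = 1.932
Then remove 0.06061 M of L.
Step 2:
                  G         B         L
  init       0.2368     0.904    0.2773
  Δ        -0.01098  -0.03294   0.01098
  eq         0.2258     0.871    0.2883
  solve Keq expr → x = 0.01098; check Q = 1.932
Then remove 0.09933 M of L.
Step 3:
                  G         B         L
  init       0.2258     0.871    0.1889
  Δ        -0.02072  -0.06216   0.02072
  eq         0.2051    0.8089    0.2097
  solve Keq expr → x = 0.02072; check Q = 1.932

Direction: forward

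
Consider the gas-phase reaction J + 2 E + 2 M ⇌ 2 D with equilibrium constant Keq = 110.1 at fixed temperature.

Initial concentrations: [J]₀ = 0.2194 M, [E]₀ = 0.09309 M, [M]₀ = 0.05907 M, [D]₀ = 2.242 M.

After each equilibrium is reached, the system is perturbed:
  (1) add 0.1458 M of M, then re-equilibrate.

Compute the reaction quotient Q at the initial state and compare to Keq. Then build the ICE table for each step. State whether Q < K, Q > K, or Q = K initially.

Q₀ = 7.5770e+05; Q > K (proceeds reverse)

Q₀ = 7.5770e+05 vs Keq = 110.1 ⇒ Q>K, reverse
Step 1:
                  J         E         M         D
  init       0.2194   0.09309   0.05907     2.242
  Δ          0.2174    0.4347    0.4347   -0.4347
  eq         0.4368    0.5278    0.4938     1.807
  solve Keq expr → x = -0.2174; check Q = 110.1
Then add 0.1458 M of M.
Step 2:
                  J         E         M         D
  init       0.4368    0.5278    0.6396     1.807
  Δ        -0.02712  -0.05425  -0.05425   0.05425
  eq         0.4096    0.4736    0.5853     1.862
  solve Keq expr → x = 0.02712; check Q = 110.1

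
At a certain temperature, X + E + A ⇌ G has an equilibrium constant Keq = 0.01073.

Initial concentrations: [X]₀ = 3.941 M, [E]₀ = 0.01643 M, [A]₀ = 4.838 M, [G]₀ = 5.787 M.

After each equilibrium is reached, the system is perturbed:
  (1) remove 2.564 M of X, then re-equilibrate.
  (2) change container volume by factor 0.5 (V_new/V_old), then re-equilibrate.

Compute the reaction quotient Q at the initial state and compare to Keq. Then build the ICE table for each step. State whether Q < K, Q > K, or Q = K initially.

Q₀ = 18.47; Q > K (proceeds reverse)

Q₀ = 18.47 vs Keq = 0.01073 ⇒ Q>K, reverse
Step 1:
                   X          E          A          G
  I            3.941    0.01643      4.838      5.787
  C            3.476      3.476      3.476     -3.476
  E            7.417      3.493      8.314      2.311
  solve Keq expr → x = -3.476; check Q = 0.01073
Then remove 2.564 M of X.
Step 2:
                   X          E          A          G
  I            4.853      3.493      8.314      2.311
  C           0.3995     0.3995     0.3995    -0.3995
  E            5.253      3.892      8.714      1.911
  solve Keq expr → x = -0.3995; check Q = 0.01073
Then change container volume by factor 0.5 (V_new/V_old).
Step 3:
                   X          E          A          G
  I            10.51      7.784      17.43      3.823
  C           -2.628     -2.628     -2.628      2.628
  E            7.878      5.156       14.8       6.45
  solve Keq expr → x = 2.628; check Q = 0.01073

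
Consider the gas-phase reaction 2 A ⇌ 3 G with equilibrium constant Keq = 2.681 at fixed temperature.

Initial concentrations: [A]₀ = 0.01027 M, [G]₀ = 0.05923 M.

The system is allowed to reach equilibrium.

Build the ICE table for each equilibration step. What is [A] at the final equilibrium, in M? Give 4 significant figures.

Q₀ = 1.97 vs Keq = 2.681 ⇒ Q<K, forward
Step 1:
                   A          G
  I          0.01027    0.05923
  C        -0.001097   0.001645
  E         0.009173    0.06088
  solve Keq expr → x = 5.4847e-04; check Q = 2.681

[A]_eq = 0.009173 M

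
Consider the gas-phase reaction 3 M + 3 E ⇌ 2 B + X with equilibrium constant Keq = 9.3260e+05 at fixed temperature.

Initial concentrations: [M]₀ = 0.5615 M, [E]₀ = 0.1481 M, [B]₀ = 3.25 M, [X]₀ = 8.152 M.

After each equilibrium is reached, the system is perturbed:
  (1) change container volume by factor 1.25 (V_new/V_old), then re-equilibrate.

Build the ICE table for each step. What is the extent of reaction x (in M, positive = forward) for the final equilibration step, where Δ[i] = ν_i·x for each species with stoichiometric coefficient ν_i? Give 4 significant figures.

x = -0.004893 M

Q₀ = 1.4973e+05 vs Keq = 9.3260e+05 ⇒ Q<K, forward
Step 1:
                    M           E           B           X
  Initial      0.5615      0.1481        3.25       8.152
  Change     -0.05762    -0.05762     0.03842     0.01921
  Equil        0.5039     0.09048       3.288       8.171
  solve Keq expr → x = 0.01921; check Q = 9.3260e+05
Then change container volume by factor 1.25 (V_new/V_old).
Step 2:
                    M           E           B           X
  Initial      0.4031     0.07238       2.631       6.537
  Change      0.01468     0.01468   -0.009785   -0.004893
  Equil        0.4178     0.08706       2.621       6.532
  solve Keq expr → x = -0.004893; check Q = 9.3260e+05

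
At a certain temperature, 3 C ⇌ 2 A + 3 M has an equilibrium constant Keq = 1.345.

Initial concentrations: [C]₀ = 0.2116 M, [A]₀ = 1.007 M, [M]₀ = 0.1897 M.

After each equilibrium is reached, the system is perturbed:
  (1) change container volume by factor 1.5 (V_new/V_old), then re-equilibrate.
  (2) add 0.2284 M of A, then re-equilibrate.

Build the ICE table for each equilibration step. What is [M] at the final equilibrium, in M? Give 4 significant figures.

[M]_eq = 0.1445 M

Q₀ = 0.7307 vs Keq = 1.345 ⇒ Q<K, forward
Step 1:
                    C           A           M
  init         0.2116       1.007      0.1897
  Δ          -0.01953     0.01302     0.01953
  eq           0.1921        1.02      0.2092
  solve Keq expr → x = 0.00651; check Q = 1.345
Then change container volume by factor 1.5 (V_new/V_old).
Step 2:
                    C           A           M
  init          0.128        0.68      0.1395
  Δ          -0.01711     0.01141     0.01711
  eq           0.1109      0.6914      0.1566
  solve Keq expr → x = 0.005705; check Q = 1.345
Then add 0.2284 M of A.
Step 3:
                    C           A           M
  init         0.1109      0.9198      0.1566
  Δ           0.01213   -0.008087    -0.01213
  eq           0.1231      0.9117      0.1445
  solve Keq expr → x = -0.004043; check Q = 1.345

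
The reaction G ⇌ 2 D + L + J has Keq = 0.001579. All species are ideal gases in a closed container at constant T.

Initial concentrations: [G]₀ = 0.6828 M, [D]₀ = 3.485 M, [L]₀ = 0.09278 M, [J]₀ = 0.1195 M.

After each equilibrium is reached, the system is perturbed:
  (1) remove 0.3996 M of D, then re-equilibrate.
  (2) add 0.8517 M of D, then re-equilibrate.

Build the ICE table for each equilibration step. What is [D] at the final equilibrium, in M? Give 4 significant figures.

[D]_eq = 3.757 M

Q₀ = 0.1972 vs Keq = 0.001579 ⇒ Q>K, reverse
Step 1:
                  G         D         L         J
  init       0.6828     3.485   0.09278    0.1195
  Δ         0.08911   -0.1782  -0.08911  -0.08911
  eq         0.7719     3.307  0.003668   0.03039
  solve Keq expr → x = -0.08911; check Q = 0.001579
Then remove 0.3996 M of D.
Step 2:
                  G         D         L         J
  init       0.7719     2.907  0.003668   0.03039
  Δ       -9.2596e-04  0.001852 9.2596e-04 9.2596e-04
  eq          0.771     2.909  0.004594   0.03131
  solve Keq expr → x = 9.2596e-04; check Q = 0.001579
Then add 0.8517 M of D.
Step 3:
                  G         D         L         J
  init        0.771     3.761  0.004594   0.03131
  Δ        0.001678 -0.003356 -0.001678 -0.001678
  eq         0.7727     3.757  0.002916   0.02964
  solve Keq expr → x = -0.001678; check Q = 0.001579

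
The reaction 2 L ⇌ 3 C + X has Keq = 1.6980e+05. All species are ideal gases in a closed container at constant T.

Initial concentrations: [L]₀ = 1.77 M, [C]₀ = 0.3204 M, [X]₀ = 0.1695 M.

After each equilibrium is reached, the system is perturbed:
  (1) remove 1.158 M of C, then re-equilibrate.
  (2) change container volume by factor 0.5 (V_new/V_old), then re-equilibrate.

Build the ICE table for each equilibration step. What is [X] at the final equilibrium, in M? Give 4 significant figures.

Q₀ = 0.00178 vs Keq = 1.6980e+05 ⇒ Q<K, forward
Step 1:
                    L           C           X
  init           1.77      0.3204      0.1695
  Δ            -1.757       2.636      0.8787
  eq          0.01263       2.956       1.048
  solve Keq expr → x = 0.8787; check Q = 1.6980e+05
Then remove 1.158 M of C.
Step 2:
                    L           C           X
  init        0.01263       1.798       1.048
  Δ         -0.006579    0.009868    0.003289
  eq         0.006051       1.808       1.051
  solve Keq expr → x = 0.003289; check Q = 1.6980e+05
Then change container volume by factor 0.5 (V_new/V_old).
Step 3:
                    L           C           X
  init         0.0121       3.617       2.103
  Δ           0.01189    -0.01783   -0.005945
  eq          0.02399       3.599       2.097
  solve Keq expr → x = -0.005945; check Q = 1.6980e+05

[X]_eq = 2.097 M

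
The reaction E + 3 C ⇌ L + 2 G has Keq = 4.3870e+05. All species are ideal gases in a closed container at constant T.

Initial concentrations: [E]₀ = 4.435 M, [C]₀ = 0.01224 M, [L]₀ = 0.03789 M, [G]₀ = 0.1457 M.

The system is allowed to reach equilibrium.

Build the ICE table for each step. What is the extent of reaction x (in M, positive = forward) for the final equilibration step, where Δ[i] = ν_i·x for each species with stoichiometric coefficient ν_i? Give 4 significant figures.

x = 0.003815 M

Q₀ = 98.9 vs Keq = 4.3870e+05 ⇒ Q<K, forward
Step 1:
                   E          C          L          G
  Initial      4.435    0.01224    0.03789     0.1457
  Change   -0.003815   -0.01144   0.003815   0.007629
  Equil        4.431 7.9601e-04     0.0417     0.1533
  solve Keq expr → x = 0.003815; check Q = 4.3870e+05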